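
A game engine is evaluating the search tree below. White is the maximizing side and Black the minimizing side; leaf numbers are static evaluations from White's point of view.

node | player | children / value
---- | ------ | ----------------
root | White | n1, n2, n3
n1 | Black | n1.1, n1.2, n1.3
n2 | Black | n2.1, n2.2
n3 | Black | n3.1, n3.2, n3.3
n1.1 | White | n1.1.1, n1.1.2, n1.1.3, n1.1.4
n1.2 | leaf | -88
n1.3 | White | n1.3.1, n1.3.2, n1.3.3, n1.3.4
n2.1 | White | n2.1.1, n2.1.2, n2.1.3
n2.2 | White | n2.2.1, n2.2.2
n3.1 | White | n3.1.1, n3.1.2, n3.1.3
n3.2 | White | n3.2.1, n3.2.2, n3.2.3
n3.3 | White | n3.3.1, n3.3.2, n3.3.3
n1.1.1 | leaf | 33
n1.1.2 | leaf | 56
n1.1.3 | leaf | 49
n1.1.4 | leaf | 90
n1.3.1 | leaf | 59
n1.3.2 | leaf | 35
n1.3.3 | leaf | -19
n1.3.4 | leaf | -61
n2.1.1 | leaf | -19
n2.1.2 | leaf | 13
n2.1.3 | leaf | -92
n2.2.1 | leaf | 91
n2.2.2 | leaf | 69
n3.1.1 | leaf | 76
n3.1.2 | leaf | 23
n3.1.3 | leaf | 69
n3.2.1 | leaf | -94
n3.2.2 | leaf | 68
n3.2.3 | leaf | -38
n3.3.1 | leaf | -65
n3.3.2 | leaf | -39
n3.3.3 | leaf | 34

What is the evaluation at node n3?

n3.1 (White): max(76, 23, 69) = 76
n3.2 (White): max(-94, 68, -38) = 68
n3.3 (White): max(-65, -39, 34) = 34
n3 (Black): min(76, 68, 34) = 34

34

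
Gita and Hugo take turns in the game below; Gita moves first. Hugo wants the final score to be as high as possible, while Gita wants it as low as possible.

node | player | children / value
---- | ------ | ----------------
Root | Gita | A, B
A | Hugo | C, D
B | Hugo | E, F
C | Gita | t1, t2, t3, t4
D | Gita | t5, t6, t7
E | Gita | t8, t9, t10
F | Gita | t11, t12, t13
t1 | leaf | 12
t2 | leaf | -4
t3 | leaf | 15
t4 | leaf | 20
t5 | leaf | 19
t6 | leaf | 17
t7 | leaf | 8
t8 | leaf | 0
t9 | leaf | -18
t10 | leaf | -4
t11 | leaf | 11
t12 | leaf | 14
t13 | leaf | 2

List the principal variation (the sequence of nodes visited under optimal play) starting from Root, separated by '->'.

C (Gita): min(12, -4, 15, 20) = -4
D (Gita): min(19, 17, 8) = 8
A (Hugo): max(-4, 8) = 8
E (Gita): min(0, -18, -4) = -18
F (Gita): min(11, 14, 2) = 2
B (Hugo): max(-18, 2) = 2
Root (Gita): min(8, 2) = 2
At Root, Gita picks B (lowest: 2).
At B, Hugo picks F (highest: 2).
At F, Gita picks t13 (lowest: 2).
Terminal value 2.

Root -> B -> F -> t13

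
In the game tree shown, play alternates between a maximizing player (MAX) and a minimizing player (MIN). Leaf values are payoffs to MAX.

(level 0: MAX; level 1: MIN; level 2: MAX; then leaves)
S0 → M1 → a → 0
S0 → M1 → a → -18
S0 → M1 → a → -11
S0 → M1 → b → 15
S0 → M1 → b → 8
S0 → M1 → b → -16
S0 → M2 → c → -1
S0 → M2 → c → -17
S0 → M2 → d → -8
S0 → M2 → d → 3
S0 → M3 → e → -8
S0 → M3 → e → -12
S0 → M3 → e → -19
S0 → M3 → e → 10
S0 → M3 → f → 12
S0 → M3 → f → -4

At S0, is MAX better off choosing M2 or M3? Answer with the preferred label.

c (MAX): max(-1, -17) = -1
d (MAX): max(-8, 3) = 3
M2 (MIN): min(-1, 3) = -1
e (MAX): max(-8, -12, -19, 10) = 10
f (MAX): max(12, -4) = 12
M3 (MIN): min(10, 12) = 10
MAX prefers the higher value; M2=-1, M3=10. M3 is better since 10 > -1.

M3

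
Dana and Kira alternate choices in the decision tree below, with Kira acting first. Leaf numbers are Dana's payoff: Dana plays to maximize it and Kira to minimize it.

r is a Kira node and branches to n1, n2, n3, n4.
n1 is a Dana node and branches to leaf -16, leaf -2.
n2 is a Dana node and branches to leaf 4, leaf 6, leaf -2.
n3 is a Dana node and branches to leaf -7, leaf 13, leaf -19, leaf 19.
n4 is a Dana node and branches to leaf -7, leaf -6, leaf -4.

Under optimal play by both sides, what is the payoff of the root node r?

n1 (Dana): max(-16, -2) = -2
n2 (Dana): max(4, 6, -2) = 6
n3 (Dana): max(-7, 13, -19, 19) = 19
n4 (Dana): max(-7, -6, -4) = -4
r (Kira): min(-2, 6, 19, -4) = -4

-4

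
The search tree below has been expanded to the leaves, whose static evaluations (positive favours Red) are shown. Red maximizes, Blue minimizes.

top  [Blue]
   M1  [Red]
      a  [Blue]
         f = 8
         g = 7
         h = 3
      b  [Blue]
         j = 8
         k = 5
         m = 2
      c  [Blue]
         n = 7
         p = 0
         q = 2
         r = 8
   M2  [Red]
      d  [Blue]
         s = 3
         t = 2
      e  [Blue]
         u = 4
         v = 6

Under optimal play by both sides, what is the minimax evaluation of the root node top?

a (Blue): min(8, 7, 3) = 3
b (Blue): min(8, 5, 2) = 2
c (Blue): min(7, 0, 2, 8) = 0
M1 (Red): max(3, 2, 0) = 3
d (Blue): min(3, 2) = 2
e (Blue): min(4, 6) = 4
M2 (Red): max(2, 4) = 4
top (Blue): min(3, 4) = 3

3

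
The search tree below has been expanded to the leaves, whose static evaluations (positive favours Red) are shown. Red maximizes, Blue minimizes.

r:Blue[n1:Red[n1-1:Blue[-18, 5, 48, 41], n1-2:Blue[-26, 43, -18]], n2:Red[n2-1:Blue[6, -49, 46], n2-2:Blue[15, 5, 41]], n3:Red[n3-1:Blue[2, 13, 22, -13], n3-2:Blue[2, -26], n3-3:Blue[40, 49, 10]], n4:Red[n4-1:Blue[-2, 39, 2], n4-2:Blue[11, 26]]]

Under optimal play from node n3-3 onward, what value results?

10

n3-3 (Blue): min(40, 49, 10) = 10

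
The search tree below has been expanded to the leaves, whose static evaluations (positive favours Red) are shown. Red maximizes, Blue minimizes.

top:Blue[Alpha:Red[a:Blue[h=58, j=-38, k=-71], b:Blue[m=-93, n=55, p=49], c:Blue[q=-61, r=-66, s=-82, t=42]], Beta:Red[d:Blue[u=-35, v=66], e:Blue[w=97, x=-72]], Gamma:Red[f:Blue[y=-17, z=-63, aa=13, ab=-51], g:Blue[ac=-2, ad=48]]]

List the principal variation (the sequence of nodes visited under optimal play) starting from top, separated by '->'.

a (Blue): min(58, -38, -71) = -71
b (Blue): min(-93, 55, 49) = -93
c (Blue): min(-61, -66, -82, 42) = -82
Alpha (Red): max(-71, -93, -82) = -71
d (Blue): min(-35, 66) = -35
e (Blue): min(97, -72) = -72
Beta (Red): max(-35, -72) = -35
f (Blue): min(-17, -63, 13, -51) = -63
g (Blue): min(-2, 48) = -2
Gamma (Red): max(-63, -2) = -2
top (Blue): min(-71, -35, -2) = -71
At top, Blue picks Alpha (lowest: -71).
At Alpha, Red picks a (highest: -71).
At a, Blue picks k (lowest: -71).
Terminal value -71.

top -> Alpha -> a -> k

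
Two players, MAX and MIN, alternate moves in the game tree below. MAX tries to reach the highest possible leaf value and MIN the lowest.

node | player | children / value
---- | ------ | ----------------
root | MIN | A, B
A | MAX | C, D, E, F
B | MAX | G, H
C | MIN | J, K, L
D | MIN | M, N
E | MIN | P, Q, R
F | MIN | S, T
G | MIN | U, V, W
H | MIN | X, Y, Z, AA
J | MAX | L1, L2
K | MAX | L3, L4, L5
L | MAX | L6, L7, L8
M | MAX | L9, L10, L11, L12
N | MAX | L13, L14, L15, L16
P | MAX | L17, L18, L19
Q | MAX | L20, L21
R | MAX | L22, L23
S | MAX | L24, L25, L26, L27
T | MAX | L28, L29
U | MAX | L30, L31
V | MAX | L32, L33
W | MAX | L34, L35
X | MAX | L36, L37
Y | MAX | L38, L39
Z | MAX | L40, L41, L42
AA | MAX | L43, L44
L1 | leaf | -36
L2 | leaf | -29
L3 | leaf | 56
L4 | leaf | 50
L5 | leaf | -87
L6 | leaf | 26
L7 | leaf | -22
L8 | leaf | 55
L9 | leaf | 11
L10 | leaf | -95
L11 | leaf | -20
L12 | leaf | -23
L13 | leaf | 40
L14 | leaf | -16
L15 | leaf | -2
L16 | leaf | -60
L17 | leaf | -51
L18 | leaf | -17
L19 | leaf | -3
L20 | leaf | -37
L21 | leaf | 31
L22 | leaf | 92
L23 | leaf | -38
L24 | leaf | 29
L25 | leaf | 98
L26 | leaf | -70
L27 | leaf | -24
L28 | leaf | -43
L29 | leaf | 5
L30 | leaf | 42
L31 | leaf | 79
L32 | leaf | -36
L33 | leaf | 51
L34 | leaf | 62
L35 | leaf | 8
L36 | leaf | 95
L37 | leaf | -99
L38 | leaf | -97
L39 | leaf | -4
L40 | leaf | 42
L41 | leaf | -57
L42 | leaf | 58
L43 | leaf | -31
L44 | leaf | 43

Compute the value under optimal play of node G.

U (MAX): max(42, 79) = 79
V (MAX): max(-36, 51) = 51
W (MAX): max(62, 8) = 62
G (MIN): min(79, 51, 62) = 51

51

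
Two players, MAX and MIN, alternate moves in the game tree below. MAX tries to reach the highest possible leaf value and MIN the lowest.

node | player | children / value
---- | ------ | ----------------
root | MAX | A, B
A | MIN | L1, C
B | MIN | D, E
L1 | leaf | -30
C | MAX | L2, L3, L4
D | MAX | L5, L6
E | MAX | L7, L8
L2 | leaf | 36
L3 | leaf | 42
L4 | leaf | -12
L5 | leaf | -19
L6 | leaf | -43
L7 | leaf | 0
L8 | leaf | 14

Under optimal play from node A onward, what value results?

-30

C (MAX): max(36, 42, -12) = 42
A (MIN): min(-30, 42) = -30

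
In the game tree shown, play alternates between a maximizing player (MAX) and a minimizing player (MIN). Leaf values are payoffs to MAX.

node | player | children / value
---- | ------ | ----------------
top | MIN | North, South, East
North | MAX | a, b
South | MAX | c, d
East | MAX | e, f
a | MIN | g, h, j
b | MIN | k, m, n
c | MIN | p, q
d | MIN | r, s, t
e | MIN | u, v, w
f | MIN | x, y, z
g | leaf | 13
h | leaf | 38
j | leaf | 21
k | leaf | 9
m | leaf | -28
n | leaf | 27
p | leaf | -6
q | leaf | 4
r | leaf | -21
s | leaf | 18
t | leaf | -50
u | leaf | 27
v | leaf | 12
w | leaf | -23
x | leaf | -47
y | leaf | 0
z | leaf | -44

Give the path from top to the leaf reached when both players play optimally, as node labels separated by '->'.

top -> East -> e -> w

a (MIN): min(13, 38, 21) = 13
b (MIN): min(9, -28, 27) = -28
North (MAX): max(13, -28) = 13
c (MIN): min(-6, 4) = -6
d (MIN): min(-21, 18, -50) = -50
South (MAX): max(-6, -50) = -6
e (MIN): min(27, 12, -23) = -23
f (MIN): min(-47, 0, -44) = -47
East (MAX): max(-23, -47) = -23
top (MIN): min(13, -6, -23) = -23
At top, MIN picks East (lowest: -23).
At East, MAX picks e (highest: -23).
At e, MIN picks w (lowest: -23).
Terminal value -23.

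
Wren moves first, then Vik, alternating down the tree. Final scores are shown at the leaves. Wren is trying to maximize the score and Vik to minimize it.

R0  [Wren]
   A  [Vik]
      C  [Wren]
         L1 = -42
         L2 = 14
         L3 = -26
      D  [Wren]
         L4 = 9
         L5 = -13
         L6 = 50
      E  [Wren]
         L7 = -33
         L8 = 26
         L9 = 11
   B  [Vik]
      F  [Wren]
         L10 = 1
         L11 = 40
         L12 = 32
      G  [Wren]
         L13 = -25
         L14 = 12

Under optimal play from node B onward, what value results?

F (Wren): max(1, 40, 32) = 40
G (Wren): max(-25, 12) = 12
B (Vik): min(40, 12) = 12

12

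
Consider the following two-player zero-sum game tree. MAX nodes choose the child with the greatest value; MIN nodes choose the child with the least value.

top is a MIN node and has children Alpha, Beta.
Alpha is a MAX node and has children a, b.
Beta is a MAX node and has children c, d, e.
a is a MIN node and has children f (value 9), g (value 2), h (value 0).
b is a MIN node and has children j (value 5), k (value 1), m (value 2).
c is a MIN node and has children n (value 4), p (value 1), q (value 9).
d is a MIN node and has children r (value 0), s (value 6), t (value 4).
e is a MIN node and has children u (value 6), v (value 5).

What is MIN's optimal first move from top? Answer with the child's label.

a (MIN): min(9, 2, 0) = 0
b (MIN): min(5, 1, 2) = 1
Alpha (MAX): max(0, 1) = 1
c (MIN): min(4, 1, 9) = 1
d (MIN): min(0, 6, 4) = 0
e (MIN): min(6, 5) = 5
Beta (MAX): max(1, 0, 5) = 5
top (MIN): min(1, 5) = 1
MIN at top wants the lowest of {Alpha=1, Beta=5}, so chooses Alpha.

Alpha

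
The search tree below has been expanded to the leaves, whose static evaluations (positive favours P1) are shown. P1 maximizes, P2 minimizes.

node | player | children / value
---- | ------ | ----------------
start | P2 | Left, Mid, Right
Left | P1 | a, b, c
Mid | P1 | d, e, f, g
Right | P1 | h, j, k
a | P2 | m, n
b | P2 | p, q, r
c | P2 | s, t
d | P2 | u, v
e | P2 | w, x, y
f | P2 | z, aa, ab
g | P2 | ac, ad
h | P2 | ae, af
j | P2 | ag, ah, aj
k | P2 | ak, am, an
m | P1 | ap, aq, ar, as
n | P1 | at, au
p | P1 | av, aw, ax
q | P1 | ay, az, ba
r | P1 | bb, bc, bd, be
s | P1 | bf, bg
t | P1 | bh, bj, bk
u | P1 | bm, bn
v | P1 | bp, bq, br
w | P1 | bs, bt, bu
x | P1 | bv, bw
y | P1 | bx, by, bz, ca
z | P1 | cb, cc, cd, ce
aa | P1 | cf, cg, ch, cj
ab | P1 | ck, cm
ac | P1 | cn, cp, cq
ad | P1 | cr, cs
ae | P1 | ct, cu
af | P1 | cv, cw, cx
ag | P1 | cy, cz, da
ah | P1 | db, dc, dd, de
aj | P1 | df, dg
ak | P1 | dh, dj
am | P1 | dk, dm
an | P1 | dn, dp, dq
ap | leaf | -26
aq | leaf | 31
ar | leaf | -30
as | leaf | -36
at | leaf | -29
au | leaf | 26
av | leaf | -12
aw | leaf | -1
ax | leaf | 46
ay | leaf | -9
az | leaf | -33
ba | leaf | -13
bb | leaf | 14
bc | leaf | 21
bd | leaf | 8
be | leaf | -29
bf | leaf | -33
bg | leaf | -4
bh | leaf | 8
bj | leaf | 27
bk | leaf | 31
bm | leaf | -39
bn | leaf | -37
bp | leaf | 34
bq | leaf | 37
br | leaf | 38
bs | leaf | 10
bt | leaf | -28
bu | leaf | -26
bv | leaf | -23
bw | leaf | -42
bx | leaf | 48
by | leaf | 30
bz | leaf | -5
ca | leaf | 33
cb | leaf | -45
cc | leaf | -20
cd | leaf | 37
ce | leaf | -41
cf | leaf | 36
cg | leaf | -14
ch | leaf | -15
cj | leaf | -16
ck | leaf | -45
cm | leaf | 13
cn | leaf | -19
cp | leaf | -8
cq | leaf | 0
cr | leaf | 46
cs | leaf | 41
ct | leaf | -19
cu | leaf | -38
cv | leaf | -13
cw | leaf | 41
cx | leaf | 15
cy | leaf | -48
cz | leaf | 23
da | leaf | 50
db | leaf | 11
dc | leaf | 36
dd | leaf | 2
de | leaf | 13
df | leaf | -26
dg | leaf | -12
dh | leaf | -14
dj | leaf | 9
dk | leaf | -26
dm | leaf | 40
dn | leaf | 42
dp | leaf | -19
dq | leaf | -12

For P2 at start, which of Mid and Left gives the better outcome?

Mid

u (P1): max(-39, -37) = -37
v (P1): max(34, 37, 38) = 38
d (P2): min(-37, 38) = -37
w (P1): max(10, -28, -26) = 10
x (P1): max(-23, -42) = -23
y (P1): max(48, 30, -5, 33) = 48
e (P2): min(10, -23, 48) = -23
z (P1): max(-45, -20, 37, -41) = 37
aa (P1): max(36, -14, -15, -16) = 36
ab (P1): max(-45, 13) = 13
f (P2): min(37, 36, 13) = 13
ac (P1): max(-19, -8, 0) = 0
ad (P1): max(46, 41) = 46
g (P2): min(0, 46) = 0
Mid (P1): max(-37, -23, 13, 0) = 13
m (P1): max(-26, 31, -30, -36) = 31
n (P1): max(-29, 26) = 26
a (P2): min(31, 26) = 26
p (P1): max(-12, -1, 46) = 46
q (P1): max(-9, -33, -13) = -9
r (P1): max(14, 21, 8, -29) = 21
b (P2): min(46, -9, 21) = -9
s (P1): max(-33, -4) = -4
t (P1): max(8, 27, 31) = 31
c (P2): min(-4, 31) = -4
Left (P1): max(26, -9, -4) = 26
P2 prefers the lower value; Mid=13, Left=26. Mid is better since 13 < 26.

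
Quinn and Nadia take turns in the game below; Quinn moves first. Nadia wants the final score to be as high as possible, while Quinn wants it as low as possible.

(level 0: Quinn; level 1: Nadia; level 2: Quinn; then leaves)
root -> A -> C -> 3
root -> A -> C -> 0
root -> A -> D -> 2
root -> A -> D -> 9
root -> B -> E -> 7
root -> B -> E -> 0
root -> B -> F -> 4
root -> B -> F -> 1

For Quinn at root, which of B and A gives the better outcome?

E (Quinn): min(7, 0) = 0
F (Quinn): min(4, 1) = 1
B (Nadia): max(0, 1) = 1
C (Quinn): min(3, 0) = 0
D (Quinn): min(2, 9) = 2
A (Nadia): max(0, 2) = 2
Quinn prefers the lower value; B=1, A=2. B is better since 1 < 2.

B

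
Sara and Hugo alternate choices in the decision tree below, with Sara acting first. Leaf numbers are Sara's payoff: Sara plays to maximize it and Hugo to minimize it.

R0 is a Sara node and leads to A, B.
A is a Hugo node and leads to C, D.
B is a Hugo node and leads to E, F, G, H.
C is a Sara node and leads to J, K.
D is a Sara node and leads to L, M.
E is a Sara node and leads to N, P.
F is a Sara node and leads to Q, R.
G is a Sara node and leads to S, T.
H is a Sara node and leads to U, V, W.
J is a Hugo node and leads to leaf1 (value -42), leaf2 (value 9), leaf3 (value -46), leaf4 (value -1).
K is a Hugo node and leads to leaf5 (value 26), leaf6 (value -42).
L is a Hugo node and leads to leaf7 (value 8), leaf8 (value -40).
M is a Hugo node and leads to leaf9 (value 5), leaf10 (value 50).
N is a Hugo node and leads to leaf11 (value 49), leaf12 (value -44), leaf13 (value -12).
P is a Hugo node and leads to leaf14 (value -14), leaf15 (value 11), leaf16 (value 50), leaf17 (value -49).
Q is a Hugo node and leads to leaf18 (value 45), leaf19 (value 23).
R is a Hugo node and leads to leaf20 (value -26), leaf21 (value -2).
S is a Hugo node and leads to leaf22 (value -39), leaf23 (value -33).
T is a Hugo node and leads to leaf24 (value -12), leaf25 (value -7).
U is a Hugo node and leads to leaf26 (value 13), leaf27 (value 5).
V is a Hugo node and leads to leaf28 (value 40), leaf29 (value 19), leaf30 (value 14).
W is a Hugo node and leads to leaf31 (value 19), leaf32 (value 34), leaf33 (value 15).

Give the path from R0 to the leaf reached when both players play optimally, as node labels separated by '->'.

J (Hugo): min(-42, 9, -46, -1) = -46
K (Hugo): min(26, -42) = -42
C (Sara): max(-46, -42) = -42
L (Hugo): min(8, -40) = -40
M (Hugo): min(5, 50) = 5
D (Sara): max(-40, 5) = 5
A (Hugo): min(-42, 5) = -42
N (Hugo): min(49, -44, -12) = -44
P (Hugo): min(-14, 11, 50, -49) = -49
E (Sara): max(-44, -49) = -44
Q (Hugo): min(45, 23) = 23
R (Hugo): min(-26, -2) = -26
F (Sara): max(23, -26) = 23
S (Hugo): min(-39, -33) = -39
T (Hugo): min(-12, -7) = -12
G (Sara): max(-39, -12) = -12
U (Hugo): min(13, 5) = 5
V (Hugo): min(40, 19, 14) = 14
W (Hugo): min(19, 34, 15) = 15
H (Sara): max(5, 14, 15) = 15
B (Hugo): min(-44, 23, -12, 15) = -44
R0 (Sara): max(-42, -44) = -42
At R0, Sara picks A (highest: -42).
At A, Hugo picks C (lowest: -42).
At C, Sara picks K (highest: -42).
At K, Hugo picks leaf6 (lowest: -42).
Terminal value -42.

R0 -> A -> C -> K -> leaf6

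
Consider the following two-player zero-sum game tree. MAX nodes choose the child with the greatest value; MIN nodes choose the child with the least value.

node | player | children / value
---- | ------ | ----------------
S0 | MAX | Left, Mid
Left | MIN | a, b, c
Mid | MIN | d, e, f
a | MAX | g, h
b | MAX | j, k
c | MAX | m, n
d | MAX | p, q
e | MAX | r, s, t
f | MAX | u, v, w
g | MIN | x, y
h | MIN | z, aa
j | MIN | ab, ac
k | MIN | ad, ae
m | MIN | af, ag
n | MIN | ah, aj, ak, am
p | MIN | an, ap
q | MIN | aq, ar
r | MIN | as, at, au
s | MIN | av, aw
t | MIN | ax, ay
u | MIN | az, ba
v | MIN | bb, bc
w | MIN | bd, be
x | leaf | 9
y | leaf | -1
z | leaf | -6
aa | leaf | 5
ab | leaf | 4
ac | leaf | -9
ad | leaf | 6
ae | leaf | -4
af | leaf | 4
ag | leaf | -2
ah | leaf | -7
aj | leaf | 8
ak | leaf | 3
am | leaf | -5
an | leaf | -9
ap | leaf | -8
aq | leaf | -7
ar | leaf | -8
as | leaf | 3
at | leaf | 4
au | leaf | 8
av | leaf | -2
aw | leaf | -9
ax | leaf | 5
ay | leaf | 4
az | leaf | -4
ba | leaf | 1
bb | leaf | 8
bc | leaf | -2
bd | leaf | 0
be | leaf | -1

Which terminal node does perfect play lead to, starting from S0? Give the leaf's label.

ae

g (MIN): min(9, -1) = -1
h (MIN): min(-6, 5) = -6
a (MAX): max(-1, -6) = -1
j (MIN): min(4, -9) = -9
k (MIN): min(6, -4) = -4
b (MAX): max(-9, -4) = -4
m (MIN): min(4, -2) = -2
n (MIN): min(-7, 8, 3, -5) = -7
c (MAX): max(-2, -7) = -2
Left (MIN): min(-1, -4, -2) = -4
p (MIN): min(-9, -8) = -9
q (MIN): min(-7, -8) = -8
d (MAX): max(-9, -8) = -8
r (MIN): min(3, 4, 8) = 3
s (MIN): min(-2, -9) = -9
t (MIN): min(5, 4) = 4
e (MAX): max(3, -9, 4) = 4
u (MIN): min(-4, 1) = -4
v (MIN): min(8, -2) = -2
w (MIN): min(0, -1) = -1
f (MAX): max(-4, -2, -1) = -1
Mid (MIN): min(-8, 4, -1) = -8
S0 (MAX): max(-4, -8) = -4
At S0, MAX picks Left (highest: -4).
At Left, MIN picks b (lowest: -4).
At b, MAX picks k (highest: -4).
At k, MIN picks ae (lowest: -4).
Terminal value -4.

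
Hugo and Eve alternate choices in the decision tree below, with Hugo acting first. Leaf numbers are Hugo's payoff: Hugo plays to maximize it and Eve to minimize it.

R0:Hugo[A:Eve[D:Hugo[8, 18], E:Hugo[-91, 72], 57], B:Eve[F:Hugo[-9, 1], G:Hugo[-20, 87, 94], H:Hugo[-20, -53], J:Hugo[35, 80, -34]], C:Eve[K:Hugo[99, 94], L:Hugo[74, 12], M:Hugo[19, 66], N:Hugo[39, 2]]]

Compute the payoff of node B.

-20

F (Hugo): max(-9, 1) = 1
G (Hugo): max(-20, 87, 94) = 94
H (Hugo): max(-20, -53) = -20
J (Hugo): max(35, 80, -34) = 80
B (Eve): min(1, 94, -20, 80) = -20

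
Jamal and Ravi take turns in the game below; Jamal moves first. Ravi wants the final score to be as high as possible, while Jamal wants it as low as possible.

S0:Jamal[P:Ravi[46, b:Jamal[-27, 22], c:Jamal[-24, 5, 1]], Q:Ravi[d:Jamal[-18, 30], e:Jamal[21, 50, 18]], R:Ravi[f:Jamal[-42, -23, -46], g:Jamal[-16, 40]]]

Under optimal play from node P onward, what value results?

b (Jamal): min(-27, 22) = -27
c (Jamal): min(-24, 5, 1) = -24
P (Ravi): max(46, -27, -24) = 46

46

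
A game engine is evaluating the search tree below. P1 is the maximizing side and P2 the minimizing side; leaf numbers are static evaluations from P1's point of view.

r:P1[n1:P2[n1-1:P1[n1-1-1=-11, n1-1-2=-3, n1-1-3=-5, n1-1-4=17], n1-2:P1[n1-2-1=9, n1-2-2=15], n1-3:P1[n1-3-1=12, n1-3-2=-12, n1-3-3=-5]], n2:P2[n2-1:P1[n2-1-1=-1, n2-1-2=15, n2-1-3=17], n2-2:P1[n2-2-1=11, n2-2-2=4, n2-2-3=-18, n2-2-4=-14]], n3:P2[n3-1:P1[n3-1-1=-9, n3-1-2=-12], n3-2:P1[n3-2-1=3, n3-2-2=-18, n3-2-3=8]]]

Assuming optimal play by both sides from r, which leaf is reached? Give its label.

n1-1 (P1): max(-11, -3, -5, 17) = 17
n1-2 (P1): max(9, 15) = 15
n1-3 (P1): max(12, -12, -5) = 12
n1 (P2): min(17, 15, 12) = 12
n2-1 (P1): max(-1, 15, 17) = 17
n2-2 (P1): max(11, 4, -18, -14) = 11
n2 (P2): min(17, 11) = 11
n3-1 (P1): max(-9, -12) = -9
n3-2 (P1): max(3, -18, 8) = 8
n3 (P2): min(-9, 8) = -9
r (P1): max(12, 11, -9) = 12
At r, P1 picks n1 (highest: 12).
At n1, P2 picks n1-3 (lowest: 12).
At n1-3, P1 picks n1-3-1 (highest: 12).
Terminal value 12.

n1-3-1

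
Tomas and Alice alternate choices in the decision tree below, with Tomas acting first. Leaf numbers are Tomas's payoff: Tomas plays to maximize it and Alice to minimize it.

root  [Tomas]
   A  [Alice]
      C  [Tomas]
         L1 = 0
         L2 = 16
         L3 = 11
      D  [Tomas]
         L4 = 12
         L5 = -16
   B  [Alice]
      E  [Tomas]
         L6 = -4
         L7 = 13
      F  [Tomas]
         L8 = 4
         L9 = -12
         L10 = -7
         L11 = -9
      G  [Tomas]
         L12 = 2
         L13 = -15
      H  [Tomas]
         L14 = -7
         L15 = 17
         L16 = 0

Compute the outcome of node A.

12

C (Tomas): max(0, 16, 11) = 16
D (Tomas): max(12, -16) = 12
A (Alice): min(16, 12) = 12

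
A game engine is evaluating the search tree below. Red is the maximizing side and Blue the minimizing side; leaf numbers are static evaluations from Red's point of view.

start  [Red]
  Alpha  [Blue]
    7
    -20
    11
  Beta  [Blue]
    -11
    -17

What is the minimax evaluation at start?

Alpha (Blue): min(7, -20, 11) = -20
Beta (Blue): min(-11, -17) = -17
start (Red): max(-20, -17) = -17

-17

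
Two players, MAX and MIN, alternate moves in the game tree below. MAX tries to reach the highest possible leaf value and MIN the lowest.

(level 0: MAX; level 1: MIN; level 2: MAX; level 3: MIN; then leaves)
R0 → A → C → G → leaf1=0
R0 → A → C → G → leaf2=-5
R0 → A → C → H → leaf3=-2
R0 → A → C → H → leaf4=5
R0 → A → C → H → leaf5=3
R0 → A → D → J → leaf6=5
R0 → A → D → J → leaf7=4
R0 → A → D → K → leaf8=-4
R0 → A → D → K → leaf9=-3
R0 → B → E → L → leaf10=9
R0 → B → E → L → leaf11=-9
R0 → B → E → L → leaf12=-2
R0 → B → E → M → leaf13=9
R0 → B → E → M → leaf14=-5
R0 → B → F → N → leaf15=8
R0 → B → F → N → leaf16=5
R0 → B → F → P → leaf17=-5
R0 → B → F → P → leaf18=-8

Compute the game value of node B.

-5

L (MIN): min(9, -9, -2) = -9
M (MIN): min(9, -5) = -5
E (MAX): max(-9, -5) = -5
N (MIN): min(8, 5) = 5
P (MIN): min(-5, -8) = -8
F (MAX): max(5, -8) = 5
B (MIN): min(-5, 5) = -5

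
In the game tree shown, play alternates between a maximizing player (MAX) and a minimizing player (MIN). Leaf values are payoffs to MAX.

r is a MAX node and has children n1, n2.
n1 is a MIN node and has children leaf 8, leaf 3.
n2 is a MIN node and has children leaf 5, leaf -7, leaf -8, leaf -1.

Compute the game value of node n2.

n2 (MIN): min(5, -7, -8, -1) = -8

-8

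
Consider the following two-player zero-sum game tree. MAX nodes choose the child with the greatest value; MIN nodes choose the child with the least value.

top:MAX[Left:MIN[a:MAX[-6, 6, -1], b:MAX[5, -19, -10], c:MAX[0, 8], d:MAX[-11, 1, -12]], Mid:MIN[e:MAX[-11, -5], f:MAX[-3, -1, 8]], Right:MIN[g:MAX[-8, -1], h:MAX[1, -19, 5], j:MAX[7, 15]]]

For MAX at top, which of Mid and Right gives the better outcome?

Right

e (MAX): max(-11, -5) = -5
f (MAX): max(-3, -1, 8) = 8
Mid (MIN): min(-5, 8) = -5
g (MAX): max(-8, -1) = -1
h (MAX): max(1, -19, 5) = 5
j (MAX): max(7, 15) = 15
Right (MIN): min(-1, 5, 15) = -1
MAX prefers the higher value; Mid=-5, Right=-1. Right is better since -1 > -5.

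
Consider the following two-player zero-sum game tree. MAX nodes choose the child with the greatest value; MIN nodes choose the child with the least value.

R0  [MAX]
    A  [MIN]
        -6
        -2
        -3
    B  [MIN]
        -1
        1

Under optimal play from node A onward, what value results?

-6

A (MIN): min(-6, -2, -3) = -6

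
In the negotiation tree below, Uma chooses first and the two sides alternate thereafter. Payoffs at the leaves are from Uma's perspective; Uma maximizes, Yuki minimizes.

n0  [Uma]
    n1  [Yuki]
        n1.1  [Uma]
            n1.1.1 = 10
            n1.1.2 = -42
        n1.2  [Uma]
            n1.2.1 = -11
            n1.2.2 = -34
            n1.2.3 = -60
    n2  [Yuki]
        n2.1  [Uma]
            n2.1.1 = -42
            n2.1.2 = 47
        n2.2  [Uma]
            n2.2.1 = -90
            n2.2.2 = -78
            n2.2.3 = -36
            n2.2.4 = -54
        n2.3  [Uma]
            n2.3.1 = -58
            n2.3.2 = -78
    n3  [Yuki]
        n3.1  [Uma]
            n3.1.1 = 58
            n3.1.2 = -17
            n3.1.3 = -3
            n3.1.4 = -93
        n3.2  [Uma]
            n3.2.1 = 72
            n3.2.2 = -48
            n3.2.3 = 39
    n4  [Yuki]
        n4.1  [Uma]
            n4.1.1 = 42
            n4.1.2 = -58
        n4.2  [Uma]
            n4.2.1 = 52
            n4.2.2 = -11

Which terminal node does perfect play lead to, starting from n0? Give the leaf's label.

n1.1 (Uma): max(10, -42) = 10
n1.2 (Uma): max(-11, -34, -60) = -11
n1 (Yuki): min(10, -11) = -11
n2.1 (Uma): max(-42, 47) = 47
n2.2 (Uma): max(-90, -78, -36, -54) = -36
n2.3 (Uma): max(-58, -78) = -58
n2 (Yuki): min(47, -36, -58) = -58
n3.1 (Uma): max(58, -17, -3, -93) = 58
n3.2 (Uma): max(72, -48, 39) = 72
n3 (Yuki): min(58, 72) = 58
n4.1 (Uma): max(42, -58) = 42
n4.2 (Uma): max(52, -11) = 52
n4 (Yuki): min(42, 52) = 42
n0 (Uma): max(-11, -58, 58, 42) = 58
At n0, Uma picks n3 (highest: 58).
At n3, Yuki picks n3.1 (lowest: 58).
At n3.1, Uma picks n3.1.1 (highest: 58).
Terminal value 58.

n3.1.1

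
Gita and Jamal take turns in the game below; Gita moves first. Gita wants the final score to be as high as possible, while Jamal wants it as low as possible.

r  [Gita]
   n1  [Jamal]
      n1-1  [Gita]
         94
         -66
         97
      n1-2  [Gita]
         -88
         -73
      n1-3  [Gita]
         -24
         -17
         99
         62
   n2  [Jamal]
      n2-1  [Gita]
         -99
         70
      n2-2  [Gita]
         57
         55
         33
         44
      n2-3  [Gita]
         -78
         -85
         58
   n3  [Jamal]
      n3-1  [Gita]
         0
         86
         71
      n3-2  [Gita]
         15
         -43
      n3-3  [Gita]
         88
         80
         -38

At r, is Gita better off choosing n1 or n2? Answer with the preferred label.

n1-1 (Gita): max(94, -66, 97) = 97
n1-2 (Gita): max(-88, -73) = -73
n1-3 (Gita): max(-24, -17, 99, 62) = 99
n1 (Jamal): min(97, -73, 99) = -73
n2-1 (Gita): max(-99, 70) = 70
n2-2 (Gita): max(57, 55, 33, 44) = 57
n2-3 (Gita): max(-78, -85, 58) = 58
n2 (Jamal): min(70, 57, 58) = 57
Gita prefers the higher value; n1=-73, n2=57. n2 is better since 57 > -73.

n2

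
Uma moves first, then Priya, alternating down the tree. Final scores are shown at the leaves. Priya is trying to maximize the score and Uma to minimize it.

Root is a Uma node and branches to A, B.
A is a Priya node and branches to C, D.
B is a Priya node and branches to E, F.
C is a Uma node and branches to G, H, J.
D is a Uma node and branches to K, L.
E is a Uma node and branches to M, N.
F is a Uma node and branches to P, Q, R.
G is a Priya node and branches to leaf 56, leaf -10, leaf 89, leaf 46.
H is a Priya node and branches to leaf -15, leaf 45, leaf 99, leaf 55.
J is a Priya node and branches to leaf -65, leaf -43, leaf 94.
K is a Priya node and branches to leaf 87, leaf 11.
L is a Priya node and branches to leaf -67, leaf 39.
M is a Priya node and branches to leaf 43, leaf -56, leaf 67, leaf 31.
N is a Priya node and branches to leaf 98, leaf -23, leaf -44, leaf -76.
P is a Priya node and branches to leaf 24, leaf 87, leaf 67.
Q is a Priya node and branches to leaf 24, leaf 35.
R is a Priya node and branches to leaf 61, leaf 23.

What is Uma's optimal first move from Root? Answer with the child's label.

B

G (Priya): max(56, -10, 89, 46) = 89
H (Priya): max(-15, 45, 99, 55) = 99
J (Priya): max(-65, -43, 94) = 94
C (Uma): min(89, 99, 94) = 89
K (Priya): max(87, 11) = 87
L (Priya): max(-67, 39) = 39
D (Uma): min(87, 39) = 39
A (Priya): max(89, 39) = 89
M (Priya): max(43, -56, 67, 31) = 67
N (Priya): max(98, -23, -44, -76) = 98
E (Uma): min(67, 98) = 67
P (Priya): max(24, 87, 67) = 87
Q (Priya): max(24, 35) = 35
R (Priya): max(61, 23) = 61
F (Uma): min(87, 35, 61) = 35
B (Priya): max(67, 35) = 67
Root (Uma): min(89, 67) = 67
Uma at Root wants the lowest of {A=89, B=67}, so chooses B.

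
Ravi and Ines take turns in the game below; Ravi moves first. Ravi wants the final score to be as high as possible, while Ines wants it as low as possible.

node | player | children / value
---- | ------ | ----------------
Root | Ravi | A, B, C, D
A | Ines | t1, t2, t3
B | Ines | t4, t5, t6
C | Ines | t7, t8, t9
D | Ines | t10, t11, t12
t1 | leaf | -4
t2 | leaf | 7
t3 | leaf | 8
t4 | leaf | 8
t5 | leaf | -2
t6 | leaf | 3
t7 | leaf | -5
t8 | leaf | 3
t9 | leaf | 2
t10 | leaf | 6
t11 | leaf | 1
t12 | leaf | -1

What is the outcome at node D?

-1

D (Ines): min(6, 1, -1) = -1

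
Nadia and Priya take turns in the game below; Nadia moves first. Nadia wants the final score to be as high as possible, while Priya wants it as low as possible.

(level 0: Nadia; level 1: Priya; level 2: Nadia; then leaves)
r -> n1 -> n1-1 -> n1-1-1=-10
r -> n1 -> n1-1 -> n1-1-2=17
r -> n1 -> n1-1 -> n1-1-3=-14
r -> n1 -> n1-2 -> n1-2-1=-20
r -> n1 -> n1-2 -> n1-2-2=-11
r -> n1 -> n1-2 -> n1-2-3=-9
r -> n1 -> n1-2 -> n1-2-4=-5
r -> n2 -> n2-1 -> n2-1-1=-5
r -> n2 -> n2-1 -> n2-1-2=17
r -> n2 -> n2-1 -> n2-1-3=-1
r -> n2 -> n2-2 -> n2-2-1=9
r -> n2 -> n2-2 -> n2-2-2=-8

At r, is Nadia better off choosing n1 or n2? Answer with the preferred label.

n2

n1-1 (Nadia): max(-10, 17, -14) = 17
n1-2 (Nadia): max(-20, -11, -9, -5) = -5
n1 (Priya): min(17, -5) = -5
n2-1 (Nadia): max(-5, 17, -1) = 17
n2-2 (Nadia): max(9, -8) = 9
n2 (Priya): min(17, 9) = 9
Nadia prefers the higher value; n1=-5, n2=9. n2 is better since 9 > -5.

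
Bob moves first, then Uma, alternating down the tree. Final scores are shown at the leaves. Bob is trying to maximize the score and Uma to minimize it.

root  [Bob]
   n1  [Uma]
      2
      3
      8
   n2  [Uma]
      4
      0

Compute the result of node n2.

n2 (Uma): min(4, 0) = 0

0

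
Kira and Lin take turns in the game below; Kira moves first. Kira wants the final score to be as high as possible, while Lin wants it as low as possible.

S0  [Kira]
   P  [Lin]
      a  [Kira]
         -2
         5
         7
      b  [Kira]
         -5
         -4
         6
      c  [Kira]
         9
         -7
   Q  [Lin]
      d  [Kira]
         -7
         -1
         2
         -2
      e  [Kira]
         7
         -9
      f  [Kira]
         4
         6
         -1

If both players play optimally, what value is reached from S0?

a (Kira): max(-2, 5, 7) = 7
b (Kira): max(-5, -4, 6) = 6
c (Kira): max(9, -7) = 9
P (Lin): min(7, 6, 9) = 6
d (Kira): max(-7, -1, 2, -2) = 2
e (Kira): max(7, -9) = 7
f (Kira): max(4, 6, -1) = 6
Q (Lin): min(2, 7, 6) = 2
S0 (Kira): max(6, 2) = 6

6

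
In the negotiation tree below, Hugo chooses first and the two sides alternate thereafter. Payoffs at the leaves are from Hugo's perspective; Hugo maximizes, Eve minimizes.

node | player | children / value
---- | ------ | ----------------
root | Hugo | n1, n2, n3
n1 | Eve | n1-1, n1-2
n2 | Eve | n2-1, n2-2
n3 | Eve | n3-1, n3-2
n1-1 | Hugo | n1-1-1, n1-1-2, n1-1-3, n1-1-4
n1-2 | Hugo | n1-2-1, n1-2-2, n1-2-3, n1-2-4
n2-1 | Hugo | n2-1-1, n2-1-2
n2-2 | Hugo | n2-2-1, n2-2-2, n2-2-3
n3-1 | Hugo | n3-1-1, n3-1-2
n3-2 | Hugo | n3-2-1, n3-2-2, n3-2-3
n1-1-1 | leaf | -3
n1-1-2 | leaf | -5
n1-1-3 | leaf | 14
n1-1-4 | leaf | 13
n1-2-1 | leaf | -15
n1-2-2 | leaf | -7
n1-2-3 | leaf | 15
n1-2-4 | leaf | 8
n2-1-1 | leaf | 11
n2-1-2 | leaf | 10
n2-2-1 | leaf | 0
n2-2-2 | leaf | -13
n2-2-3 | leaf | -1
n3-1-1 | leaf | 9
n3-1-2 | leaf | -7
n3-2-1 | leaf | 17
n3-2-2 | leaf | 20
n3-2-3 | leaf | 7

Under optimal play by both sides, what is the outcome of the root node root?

n1-1 (Hugo): max(-3, -5, 14, 13) = 14
n1-2 (Hugo): max(-15, -7, 15, 8) = 15
n1 (Eve): min(14, 15) = 14
n2-1 (Hugo): max(11, 10) = 11
n2-2 (Hugo): max(0, -13, -1) = 0
n2 (Eve): min(11, 0) = 0
n3-1 (Hugo): max(9, -7) = 9
n3-2 (Hugo): max(17, 20, 7) = 20
n3 (Eve): min(9, 20) = 9
root (Hugo): max(14, 0, 9) = 14

14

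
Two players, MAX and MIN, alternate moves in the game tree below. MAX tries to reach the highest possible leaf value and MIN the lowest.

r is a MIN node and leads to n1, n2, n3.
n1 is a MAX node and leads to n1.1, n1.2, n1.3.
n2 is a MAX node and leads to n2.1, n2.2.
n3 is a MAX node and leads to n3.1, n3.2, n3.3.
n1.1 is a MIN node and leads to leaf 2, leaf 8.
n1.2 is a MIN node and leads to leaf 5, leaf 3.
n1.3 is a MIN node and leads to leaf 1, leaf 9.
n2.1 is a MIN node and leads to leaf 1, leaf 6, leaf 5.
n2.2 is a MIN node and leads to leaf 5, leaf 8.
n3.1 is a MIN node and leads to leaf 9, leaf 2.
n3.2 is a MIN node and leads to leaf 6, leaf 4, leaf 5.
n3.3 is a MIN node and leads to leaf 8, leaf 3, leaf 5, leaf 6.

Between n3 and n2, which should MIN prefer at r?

n3.1 (MIN): min(9, 2) = 2
n3.2 (MIN): min(6, 4, 5) = 4
n3.3 (MIN): min(8, 3, 5, 6) = 3
n3 (MAX): max(2, 4, 3) = 4
n2.1 (MIN): min(1, 6, 5) = 1
n2.2 (MIN): min(5, 8) = 5
n2 (MAX): max(1, 5) = 5
MIN prefers the lower value; n3=4, n2=5. n3 is better since 4 < 5.

n3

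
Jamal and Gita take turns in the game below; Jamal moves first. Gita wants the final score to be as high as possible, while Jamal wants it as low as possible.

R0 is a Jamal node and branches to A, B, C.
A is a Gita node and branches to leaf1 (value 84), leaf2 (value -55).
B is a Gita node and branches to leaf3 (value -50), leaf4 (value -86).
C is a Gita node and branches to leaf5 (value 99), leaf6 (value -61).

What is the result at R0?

A (Gita): max(84, -55) = 84
B (Gita): max(-50, -86) = -50
C (Gita): max(99, -61) = 99
R0 (Jamal): min(84, -50, 99) = -50

-50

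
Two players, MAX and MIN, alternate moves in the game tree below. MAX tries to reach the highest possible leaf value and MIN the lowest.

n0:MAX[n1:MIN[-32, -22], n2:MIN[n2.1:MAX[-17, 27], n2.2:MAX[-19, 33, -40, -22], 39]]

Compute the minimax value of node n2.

27

n2.1 (MAX): max(-17, 27) = 27
n2.2 (MAX): max(-19, 33, -40, -22) = 33
n2 (MIN): min(27, 33, 39) = 27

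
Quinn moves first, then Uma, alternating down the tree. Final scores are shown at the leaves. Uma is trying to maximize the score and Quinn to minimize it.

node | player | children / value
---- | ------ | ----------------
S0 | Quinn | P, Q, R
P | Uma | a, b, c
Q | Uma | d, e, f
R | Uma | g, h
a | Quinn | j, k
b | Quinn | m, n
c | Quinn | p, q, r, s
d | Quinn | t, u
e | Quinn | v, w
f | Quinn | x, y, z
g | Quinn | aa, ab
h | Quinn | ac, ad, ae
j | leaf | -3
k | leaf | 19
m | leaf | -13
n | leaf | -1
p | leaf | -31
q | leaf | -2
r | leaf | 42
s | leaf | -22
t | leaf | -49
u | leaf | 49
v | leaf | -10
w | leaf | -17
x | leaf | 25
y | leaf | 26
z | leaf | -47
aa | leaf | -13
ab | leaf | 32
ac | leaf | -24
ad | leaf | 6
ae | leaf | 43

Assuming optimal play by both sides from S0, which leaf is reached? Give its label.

w

a (Quinn): min(-3, 19) = -3
b (Quinn): min(-13, -1) = -13
c (Quinn): min(-31, -2, 42, -22) = -31
P (Uma): max(-3, -13, -31) = -3
d (Quinn): min(-49, 49) = -49
e (Quinn): min(-10, -17) = -17
f (Quinn): min(25, 26, -47) = -47
Q (Uma): max(-49, -17, -47) = -17
g (Quinn): min(-13, 32) = -13
h (Quinn): min(-24, 6, 43) = -24
R (Uma): max(-13, -24) = -13
S0 (Quinn): min(-3, -17, -13) = -17
At S0, Quinn picks Q (lowest: -17).
At Q, Uma picks e (highest: -17).
At e, Quinn picks w (lowest: -17).
Terminal value -17.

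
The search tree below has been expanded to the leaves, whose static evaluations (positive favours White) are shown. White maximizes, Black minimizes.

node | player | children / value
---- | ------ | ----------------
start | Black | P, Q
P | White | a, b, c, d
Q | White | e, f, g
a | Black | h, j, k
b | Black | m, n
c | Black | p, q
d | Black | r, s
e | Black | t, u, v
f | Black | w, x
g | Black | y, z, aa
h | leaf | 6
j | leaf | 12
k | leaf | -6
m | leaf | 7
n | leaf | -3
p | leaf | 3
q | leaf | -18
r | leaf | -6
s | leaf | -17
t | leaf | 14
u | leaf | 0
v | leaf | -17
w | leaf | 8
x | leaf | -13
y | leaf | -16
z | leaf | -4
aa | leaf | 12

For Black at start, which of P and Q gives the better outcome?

a (Black): min(6, 12, -6) = -6
b (Black): min(7, -3) = -3
c (Black): min(3, -18) = -18
d (Black): min(-6, -17) = -17
P (White): max(-6, -3, -18, -17) = -3
e (Black): min(14, 0, -17) = -17
f (Black): min(8, -13) = -13
g (Black): min(-16, -4, 12) = -16
Q (White): max(-17, -13, -16) = -13
Black prefers the lower value; P=-3, Q=-13. Q is better since -13 < -3.

Q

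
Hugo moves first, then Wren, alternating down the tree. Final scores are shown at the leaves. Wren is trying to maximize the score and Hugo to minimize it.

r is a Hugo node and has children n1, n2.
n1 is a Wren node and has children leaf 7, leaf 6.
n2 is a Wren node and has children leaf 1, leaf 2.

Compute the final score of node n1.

n1 (Wren): max(7, 6) = 7

7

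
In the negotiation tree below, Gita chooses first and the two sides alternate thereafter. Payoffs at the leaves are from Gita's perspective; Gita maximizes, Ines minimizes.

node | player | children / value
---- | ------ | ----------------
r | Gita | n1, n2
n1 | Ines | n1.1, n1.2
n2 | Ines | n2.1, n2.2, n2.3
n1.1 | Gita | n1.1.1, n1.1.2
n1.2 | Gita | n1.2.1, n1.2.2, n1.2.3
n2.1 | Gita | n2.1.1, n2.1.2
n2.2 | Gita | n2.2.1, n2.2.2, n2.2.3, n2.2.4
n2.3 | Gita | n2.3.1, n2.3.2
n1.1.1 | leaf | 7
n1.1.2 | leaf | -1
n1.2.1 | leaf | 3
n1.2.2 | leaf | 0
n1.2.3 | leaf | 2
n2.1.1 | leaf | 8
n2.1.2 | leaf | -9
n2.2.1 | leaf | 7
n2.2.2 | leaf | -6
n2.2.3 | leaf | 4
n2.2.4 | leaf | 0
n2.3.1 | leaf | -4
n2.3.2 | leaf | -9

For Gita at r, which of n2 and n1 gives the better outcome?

n1

n2.1 (Gita): max(8, -9) = 8
n2.2 (Gita): max(7, -6, 4, 0) = 7
n2.3 (Gita): max(-4, -9) = -4
n2 (Ines): min(8, 7, -4) = -4
n1.1 (Gita): max(7, -1) = 7
n1.2 (Gita): max(3, 0, 2) = 3
n1 (Ines): min(7, 3) = 3
Gita prefers the higher value; n2=-4, n1=3. n1 is better since 3 > -4.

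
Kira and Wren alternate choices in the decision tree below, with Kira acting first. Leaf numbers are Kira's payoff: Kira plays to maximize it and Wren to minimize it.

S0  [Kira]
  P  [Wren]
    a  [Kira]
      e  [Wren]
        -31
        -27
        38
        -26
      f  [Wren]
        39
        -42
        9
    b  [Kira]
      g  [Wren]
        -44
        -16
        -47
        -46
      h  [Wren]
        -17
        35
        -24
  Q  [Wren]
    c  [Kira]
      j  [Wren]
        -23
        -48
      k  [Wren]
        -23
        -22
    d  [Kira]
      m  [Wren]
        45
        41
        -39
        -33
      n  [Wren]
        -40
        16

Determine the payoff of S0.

-31

e (Wren): min(-31, -27, 38, -26) = -31
f (Wren): min(39, -42, 9) = -42
a (Kira): max(-31, -42) = -31
g (Wren): min(-44, -16, -47, -46) = -47
h (Wren): min(-17, 35, -24) = -24
b (Kira): max(-47, -24) = -24
P (Wren): min(-31, -24) = -31
j (Wren): min(-23, -48) = -48
k (Wren): min(-23, -22) = -23
c (Kira): max(-48, -23) = -23
m (Wren): min(45, 41, -39, -33) = -39
n (Wren): min(-40, 16) = -40
d (Kira): max(-39, -40) = -39
Q (Wren): min(-23, -39) = -39
S0 (Kira): max(-31, -39) = -31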